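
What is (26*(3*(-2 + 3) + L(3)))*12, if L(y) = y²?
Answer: 3744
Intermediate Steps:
(26*(3*(-2 + 3) + L(3)))*12 = (26*(3*(-2 + 3) + 3²))*12 = (26*(3*1 + 9))*12 = (26*(3 + 9))*12 = (26*12)*12 = 312*12 = 3744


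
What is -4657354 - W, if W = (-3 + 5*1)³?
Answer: -4657362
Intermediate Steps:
W = 8 (W = (-3 + 5)³ = 2³ = 8)
-4657354 - W = -4657354 - 1*8 = -4657354 - 8 = -4657362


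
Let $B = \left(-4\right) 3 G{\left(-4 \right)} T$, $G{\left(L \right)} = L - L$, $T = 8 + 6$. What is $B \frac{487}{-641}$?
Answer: $0$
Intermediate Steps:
$T = 14$
$G{\left(L \right)} = 0$
$B = 0$ ($B = \left(-4\right) 3 \cdot 0 \cdot 14 = \left(-12\right) 0 \cdot 14 = 0 \cdot 14 = 0$)
$B \frac{487}{-641} = 0 \frac{487}{-641} = 0 \cdot 487 \left(- \frac{1}{641}\right) = 0 \left(- \frac{487}{641}\right) = 0$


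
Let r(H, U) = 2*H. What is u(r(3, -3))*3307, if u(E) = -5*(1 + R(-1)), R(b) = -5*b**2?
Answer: 66140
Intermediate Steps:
u(E) = 20 (u(E) = -5*(1 - 5*(-1)**2) = -5*(1 - 5*1) = -5*(1 - 5) = -5*(-4) = 20)
u(r(3, -3))*3307 = 20*3307 = 66140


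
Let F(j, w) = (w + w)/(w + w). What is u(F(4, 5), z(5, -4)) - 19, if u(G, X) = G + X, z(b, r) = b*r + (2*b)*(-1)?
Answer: -48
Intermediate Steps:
F(j, w) = 1 (F(j, w) = (2*w)/((2*w)) = (2*w)*(1/(2*w)) = 1)
z(b, r) = -2*b + b*r (z(b, r) = b*r - 2*b = -2*b + b*r)
u(F(4, 5), z(5, -4)) - 19 = (1 + 5*(-2 - 4)) - 19 = (1 + 5*(-6)) - 19 = (1 - 30) - 19 = -29 - 19 = -48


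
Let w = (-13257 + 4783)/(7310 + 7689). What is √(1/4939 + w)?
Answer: I*√3099368037083307/74080061 ≈ 0.75151*I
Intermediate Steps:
w = -8474/14999 ≈ -0.56497
√(1/4939 + w) = √(1/4939 - 8474/14999) = √(-41838087/74080061) = I*√3099368037083307/74080061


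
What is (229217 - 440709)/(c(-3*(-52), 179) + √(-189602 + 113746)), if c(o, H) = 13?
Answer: -2749396/76025 + 845968*I*√4741/76025 ≈ -36.164 + 766.18*I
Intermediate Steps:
(229217 - 440709)/(c(-3*(-52), 179) + √(-189602 + 113746)) = (229217 - 440709)/(13 + √(-189602 + 113746)) = -211492/(13 + √(-75856)) = -211492/(13 + 4*I*√4741)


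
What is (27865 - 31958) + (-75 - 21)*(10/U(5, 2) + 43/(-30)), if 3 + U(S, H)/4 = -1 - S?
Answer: -58931/15 ≈ -3928.7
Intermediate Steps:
U(S, H) = -16 - 4*S (U(S, H) = -12 + 4*(-1 - S) = -12 + (-4 - 4*S) = -16 - 4*S)
(27865 - 31958) + (-75 - 21)*(10/U(5, 2) + 43/(-30)) = (27865 - 31958) + (-75 - 21)*(10/(-16 - 4*5) + 43/(-30)) = -4093 - 96*(10/(-16 - 20) + 43*(-1/30)) = -4093 - 96*(10/(-36) - 43/30) = -4093 - 96*(10*(-1/36) - 43/30) = -4093 - 96*(-5/18 - 43/30) = -4093 - 96*(-77/45) = -4093 + 2464/15 = -58931/15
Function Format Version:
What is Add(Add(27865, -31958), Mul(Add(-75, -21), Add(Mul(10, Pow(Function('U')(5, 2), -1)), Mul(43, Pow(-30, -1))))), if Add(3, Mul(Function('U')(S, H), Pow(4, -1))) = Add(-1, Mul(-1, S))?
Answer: Rational(-58931, 15) ≈ -3928.7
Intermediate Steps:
Function('U')(S, H) = Add(-16, Mul(-4, S)) (Function('U')(S, H) = Add(-12, Mul(4, Add(-1, Mul(-1, S)))) = Add(-12, Add(-4, Mul(-4, S))) = Add(-16, Mul(-4, S)))
Add(Add(27865, -31958), Mul(Add(-75, -21), Add(Mul(10, Pow(Function('U')(5, 2), -1)), Mul(43, Pow(-30, -1))))) = Add(Add(27865, -31958), Mul(Add(-75, -21), Add(Mul(10, Pow(Add(-16, Mul(-4, 5)), -1)), Mul(43, Pow(-30, -1))))) = Add(-4093, Mul(-96, Add(Mul(10, Pow(Add(-16, -20), -1)), Mul(43, Rational(-1, 30))))) = Add(-4093, Mul(-96, Add(Mul(10, Pow(-36, -1)), Rational(-43, 30)))) = Add(-4093, Mul(-96, Add(Mul(10, Rational(-1, 36)), Rational(-43, 30)))) = Add(-4093, Mul(-96, Add(Rational(-5, 18), Rational(-43, 30)))) = Add(-4093, Mul(-96, Rational(-77, 45))) = Add(-4093, Rational(2464, 15)) = Rational(-58931, 15)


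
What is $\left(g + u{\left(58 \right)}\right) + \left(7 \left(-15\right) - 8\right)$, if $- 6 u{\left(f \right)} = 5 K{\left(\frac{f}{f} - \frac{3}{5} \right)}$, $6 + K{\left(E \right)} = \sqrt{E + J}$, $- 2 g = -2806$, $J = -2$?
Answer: $1295 - \frac{i \sqrt{10}}{3} \approx 1295.0 - 1.0541 i$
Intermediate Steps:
$g = 1403$ ($g = \left(- \frac{1}{2}\right) \left(-2806\right) = 1403$)
$K{\left(E \right)} = -6 + \sqrt{-2 + E}$ ($K{\left(E \right)} = -6 + \sqrt{E - 2} = -6 + \sqrt{-2 + E}$)
$u{\left(f \right)} = 5 - \frac{i \sqrt{10}}{3}$ ($u{\left(f \right)} = - \frac{5 \left(-6 + \sqrt{-2 + \left(\frac{f}{f} - \frac{3}{5}\right)}\right)}{6} = - \frac{5 \left(-6 + \sqrt{-2 + \left(1 - \frac{3}{5}\right)}\right)}{6} = - \frac{5 \left(-6 + \sqrt{-2 + \frac{2}{5}}\right)}{6} = - \frac{5 \left(-6 + \sqrt{- \frac{8}{5}}\right)}{6} = - \frac{5 \left(-6 + \frac{2 i \sqrt{10}}{5}\right)}{6} = - \frac{-30 + 2 i \sqrt{10}}{6} = 5 - \frac{i \sqrt{10}}{3}$)
$\left(g + u{\left(58 \right)}\right) + \left(7 \left(-15\right) - 8\right) = \left(1403 + \left(5 - \frac{i \sqrt{10}}{3}\right)\right) + \left(7 \left(-15\right) - 8\right) = \left(1408 - \frac{i \sqrt{10}}{3}\right) - 113 = 1295 - \frac{i \sqrt{10}}{3}$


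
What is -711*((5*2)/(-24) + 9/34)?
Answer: 7347/68 ≈ 108.04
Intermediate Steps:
-711*((5*2)/(-24) + 9/34) = -711*(10*(-1/24) + 9*(1/34)) = -711*(-5/12 + 9/34) = -711*(-31/204) = 7347/68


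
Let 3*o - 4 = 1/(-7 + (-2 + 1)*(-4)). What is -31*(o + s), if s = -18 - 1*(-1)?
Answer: 4402/9 ≈ 489.11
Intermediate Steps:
s = -17 (s = -18 + 1 = -17)
o = 11/9 (o = 4/3 + 1/(3*(-7 + (-2 + 1)*(-4))) = 4/3 + 1/(3*(-7 - 1*(-4))) = 4/3 + 1/(3*(-7 + 4)) = 4/3 + (⅓)/(-3) = 4/3 + (⅓)*(-⅓) = 4/3 - ⅑ = 11/9 ≈ 1.2222)
-31*(o + s) = -31*(11/9 - 17) = -31*(-142/9) = 4402/9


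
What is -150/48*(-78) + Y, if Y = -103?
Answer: 563/4 ≈ 140.75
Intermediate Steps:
-150/48*(-78) + Y = -150/48*(-78) - 103 = -150*1/48*(-78) - 103 = -25/8*(-78) - 103 = 975/4 - 103 = 563/4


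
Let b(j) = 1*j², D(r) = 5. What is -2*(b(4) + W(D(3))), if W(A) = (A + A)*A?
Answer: -132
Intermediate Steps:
W(A) = 2*A² (W(A) = (2*A)*A = 2*A²)
b(j) = j²
-2*(b(4) + W(D(3))) = -2*(4² + 2*5²) = -2*(16 + 2*25) = -2*(16 + 50) = -2*66 = -132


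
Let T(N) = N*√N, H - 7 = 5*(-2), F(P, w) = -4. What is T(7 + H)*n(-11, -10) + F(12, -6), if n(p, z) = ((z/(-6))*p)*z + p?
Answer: 4124/3 ≈ 1374.7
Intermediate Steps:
H = -3 (H = 7 + 5*(-2) = 7 - 10 = -3)
T(N) = N^(3/2)
n(p, z) = p - p*z²/6 (n(p, z) = ((z*(-⅙))*p)*z + p = ((-z/6)*p)*z + p = (-p*z/6)*z + p = -p*z²/6 + p = p - p*z²/6)
T(7 + H)*n(-11, -10) + F(12, -6) = (7 - 3)^(3/2)*((⅙)*(-11)*(6 - 1*(-10)²)) - 4 = 4^(3/2)*((⅙)*(-11)*(6 - 1*100)) - 4 = 8*((⅙)*(-11)*(6 - 100)) - 4 = 8*((⅙)*(-11)*(-94)) - 4 = 8*(517/3) - 4 = 4136/3 - 4 = 4124/3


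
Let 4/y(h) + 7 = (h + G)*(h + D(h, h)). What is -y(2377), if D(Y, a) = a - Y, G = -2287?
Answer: -4/213923 ≈ -1.8698e-5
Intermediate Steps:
y(h) = 4/(-7 + h*(-2287 + h)) (y(h) = 4/(-7 + (h - 2287)*(h + (h - h))) = 4/(-7 + (-2287 + h)*(h + 0)) = 4/(-7 + (-2287 + h)*h) = 4/(-7 + h*(-2287 + h)))
-y(2377) = -4/(-7 + 2377**2 - 2287*2377) = -4/(-7 + 5650129 - 5436199) = -4/213923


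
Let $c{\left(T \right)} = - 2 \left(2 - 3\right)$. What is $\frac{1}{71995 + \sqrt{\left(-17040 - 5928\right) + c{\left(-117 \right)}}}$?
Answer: $\frac{71995}{5183302991} - \frac{i \sqrt{22966}}{5183302991} \approx 1.389 \cdot 10^{-5} - 2.9237 \cdot 10^{-8} i$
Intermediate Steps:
$c{\left(T \right)} = 2$ ($c{\left(T \right)} = \left(-2\right) \left(-1\right) = 2$)
$\frac{1}{71995 + \sqrt{\left(-17040 - 5928\right) + c{\left(-117 \right)}}} = \frac{1}{71995 + \sqrt{\left(-17040 - 5928\right) + 2}} = \frac{1}{71995 + \sqrt{-22968 + 2}} = \frac{1}{71995 + \sqrt{-22966}} = \frac{1}{71995 + i \sqrt{22966}}$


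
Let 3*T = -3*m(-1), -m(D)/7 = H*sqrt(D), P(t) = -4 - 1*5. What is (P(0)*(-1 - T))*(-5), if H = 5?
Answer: -45 - 1575*I ≈ -45.0 - 1575.0*I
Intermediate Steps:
P(t) = -9 (P(t) = -4 - 5 = -9)
m(D) = -35*sqrt(D)
T = 35*I (T = (-(-105)*sqrt(-1))/3 = (-(-105)*I)/3 = (105*I)/3 = 35*I ≈ 35.0*I)
(P(0)*(-1 - T))*(-5) = -9*(-1 - 35*I)*(-5) = (9 + 315*I)*(-5) = -45 - 1575*I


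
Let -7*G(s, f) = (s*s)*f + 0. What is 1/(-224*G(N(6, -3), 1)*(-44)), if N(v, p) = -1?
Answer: -1/1408 ≈ -0.00071023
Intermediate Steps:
G(s, f) = -f*s²/7 (G(s, f) = -((s*s)*f + 0)/7 = -(s²*f + 0)/7 = -(f*s² + 0)/7 = -f*s²/7)
1/(-224*G(N(6, -3), 1)*(-44)) = 1/(-(-32)*(-1)²*(-44)) = 1/(-(-32)*(-44)) = 1/(-224*(-⅐)*(-44)) = 1/(32*(-44)) = 1/(-1408) = -1/1408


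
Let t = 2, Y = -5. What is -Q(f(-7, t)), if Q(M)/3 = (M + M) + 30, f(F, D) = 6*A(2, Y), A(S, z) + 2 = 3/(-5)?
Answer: 18/5 ≈ 3.6000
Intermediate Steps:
A(S, z) = -13/5 (A(S, z) = -2 + 3/(-5) = -2 + 3*(-⅕) = -2 - ⅗ = -13/5)
f(F, D) = -78/5 (f(F, D) = 6*(-13/5) = -78/5)
Q(M) = 90 + 6*M (Q(M) = 3*((M + M) + 30) = 3*(2*M + 30) = 3*(30 + 2*M) = 90 + 6*M)
-Q(f(-7, t)) = -(90 + 6*(-78/5)) = -(90 - 468/5) = -1*(-18/5) = 18/5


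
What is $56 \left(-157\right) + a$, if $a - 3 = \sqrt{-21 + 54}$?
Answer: $-8789 + \sqrt{33} \approx -8783.3$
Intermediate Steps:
$a = 3 + \sqrt{33}$ ($a = 3 + \sqrt{-21 + 54} = 3 + \sqrt{33} \approx 8.7446$)
$56 \left(-157\right) + a = 56 \left(-157\right) + \left(3 + \sqrt{33}\right) = -8792 + \left(3 + \sqrt{33}\right) = -8789 + \sqrt{33}$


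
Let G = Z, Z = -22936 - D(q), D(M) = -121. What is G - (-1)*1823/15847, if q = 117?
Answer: -361547482/15847 ≈ -22815.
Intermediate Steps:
Z = -22815 (Z = -22936 - 1*(-121) = -22936 + 121 = -22815)
G = -22815
G - (-1)*1823/15847 = -22815 - (-1)*1823/15847 = -22815 - 1*(-1823/15847) = -22815 + 1823/15847 = -361547482/15847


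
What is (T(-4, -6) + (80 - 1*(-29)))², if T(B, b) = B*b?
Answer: 17689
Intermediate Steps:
(T(-4, -6) + (80 - 1*(-29)))² = (-4*(-6) + (80 - 1*(-29)))² = (24 + (80 + 29))² = (24 + 109)² = 133² = 17689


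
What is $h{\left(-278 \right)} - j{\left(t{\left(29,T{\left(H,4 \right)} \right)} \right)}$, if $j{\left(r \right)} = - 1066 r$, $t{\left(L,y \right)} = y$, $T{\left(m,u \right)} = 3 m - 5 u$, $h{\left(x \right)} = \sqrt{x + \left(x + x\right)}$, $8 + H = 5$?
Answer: $-30914 + i \sqrt{834} \approx -30914.0 + 28.879 i$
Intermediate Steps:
$H = -3$ ($H = -8 + 5 = -3$)
$h{\left(x \right)} = \sqrt{3} \sqrt{x}$ ($h{\left(x \right)} = \sqrt{x + 2 x} = \sqrt{3 x} = \sqrt{3} \sqrt{x}$)
$T{\left(m,u \right)} = - 5 u + 3 m$
$h{\left(-278 \right)} - j{\left(t{\left(29,T{\left(H,4 \right)} \right)} \right)} = \sqrt{3} \sqrt{-278} - - 1066 \left(\left(-5\right) 4 + 3 \left(-3\right)\right) = \sqrt{3} i \sqrt{278} - - 1066 \left(-20 - 9\right) = i \sqrt{834} - \left(-1066\right) \left(-29\right) = i \sqrt{834} - 30914 = -30914 + i \sqrt{834}$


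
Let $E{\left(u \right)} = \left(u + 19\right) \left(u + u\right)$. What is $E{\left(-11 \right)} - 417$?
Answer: $-593$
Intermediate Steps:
$E{\left(u \right)} = 2 u \left(19 + u\right)$ ($E{\left(u \right)} = \left(19 + u\right) 2 u = 2 u \left(19 + u\right)$)
$E{\left(-11 \right)} - 417 = 2 \left(-11\right) \left(19 - 11\right) - 417 = 2 \left(-11\right) 8 - 417 = -176 - 417 = -593$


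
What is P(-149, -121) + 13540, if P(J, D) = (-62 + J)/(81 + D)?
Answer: 541811/40 ≈ 13545.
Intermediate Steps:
P(J, D) = (-62 + J)/(81 + D)
P(-149, -121) + 13540 = (-62 - 149)/(81 - 121) + 13540 = -211/(-40) + 13540 = -1/40*(-211) + 13540 = 211/40 + 13540 = 541811/40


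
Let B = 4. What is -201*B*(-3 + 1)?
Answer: 1608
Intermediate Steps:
-201*B*(-3 + 1) = -804*(-3 + 1) = -804*(-2) = -201*(-8) = 1608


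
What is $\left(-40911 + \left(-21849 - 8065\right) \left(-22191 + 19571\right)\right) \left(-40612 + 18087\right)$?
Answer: $-1764468146725$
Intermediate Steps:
$\left(-40911 + \left(-21849 - 8065\right) \left(-22191 + 19571\right)\right) \left(-40612 + 18087\right) = \left(-40911 - -78374680\right) \left(-22525\right) = \left(-40911 + 78374680\right) \left(-22525\right) = 78333769 \left(-22525\right) = -1764468146725$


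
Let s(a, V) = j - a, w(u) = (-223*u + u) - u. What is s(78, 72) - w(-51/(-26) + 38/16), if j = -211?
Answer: 70517/104 ≈ 678.05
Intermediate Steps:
w(u) = -223*u (w(u) = -222*u - u = -223*u)
s(a, V) = -211 - a
s(78, 72) - w(-51/(-26) + 38/16) = (-211 - 1*78) - (-223)*(-51/(-26) + 38/16) = (-211 - 78) - (-223)*(-51*(-1/26) + 38*(1/16)) = -289 - (-223)*(51/26 + 19/8) = -289 - (-223)*451/104 = -289 - 1*(-100573/104) = -289 + 100573/104 = 70517/104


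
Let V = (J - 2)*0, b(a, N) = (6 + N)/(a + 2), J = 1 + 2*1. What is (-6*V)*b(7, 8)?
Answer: 0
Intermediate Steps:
J = 3 (J = 1 + 2 = 3)
b(a, N) = (6 + N)/(2 + a)
V = 0 (V = (3 - 2)*0 = 1*0 = 0)
(-6*V)*b(7, 8) = (-6*0)*((6 + 8)/(2 + 7)) = 0*(14/9) = 0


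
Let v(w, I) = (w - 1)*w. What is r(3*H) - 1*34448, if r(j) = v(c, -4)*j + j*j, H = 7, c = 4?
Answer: -33755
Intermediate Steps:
v(w, I) = w*(-1 + w) (v(w, I) = (-1 + w)*w = w*(-1 + w))
r(j) = j**2 + 12*j (r(j) = (4*(-1 + 4))*j + j*j = (4*3)*j + j**2 = 12*j + j**2 = j**2 + 12*j)
r(3*H) - 1*34448 = (3*7)*(12 + 3*7) - 1*34448 = 21*(12 + 21) - 34448 = 21*33 - 34448 = 693 - 34448 = -33755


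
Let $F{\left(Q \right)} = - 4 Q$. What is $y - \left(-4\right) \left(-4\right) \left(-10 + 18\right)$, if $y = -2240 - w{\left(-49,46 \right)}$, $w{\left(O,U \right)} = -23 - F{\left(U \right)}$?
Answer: $-2529$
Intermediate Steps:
$w{\left(O,U \right)} = -23 + 4 U$ ($w{\left(O,U \right)} = -23 - - 4 U = -23 + 4 U$)
$y = -2401$ ($y = -2240 - \left(-23 + 4 \cdot 46\right) = -2240 - \left(-23 + 184\right) = -2240 - 161 = -2401$)
$y - \left(-4\right) \left(-4\right) \left(-10 + 18\right) = -2401 - \left(-4\right) \left(-4\right) \left(-10 + 18\right) = -2401 - 16 \cdot 8 = -2401 - 128 = -2529$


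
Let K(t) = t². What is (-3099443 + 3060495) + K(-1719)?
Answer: 2916013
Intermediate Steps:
(-3099443 + 3060495) + K(-1719) = (-3099443 + 3060495) + (-1719)² = -38948 + 2954961 = 2916013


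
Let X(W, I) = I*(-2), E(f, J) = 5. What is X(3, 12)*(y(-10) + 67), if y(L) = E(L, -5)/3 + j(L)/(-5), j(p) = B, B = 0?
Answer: -1648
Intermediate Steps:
j(p) = 0
X(W, I) = -2*I
y(L) = 5/3 (y(L) = 5/3 + 0/(-5) = 5*(⅓) + 0*(-⅕) = 5/3 + 0 = 5/3)
X(3, 12)*(y(-10) + 67) = (-2*12)*(5/3 + 67) = -24*206/3 = -1648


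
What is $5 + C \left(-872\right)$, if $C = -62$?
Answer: $54069$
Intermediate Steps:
$5 + C \left(-872\right) = 5 - -54064 = 5 + 54064 = 54069$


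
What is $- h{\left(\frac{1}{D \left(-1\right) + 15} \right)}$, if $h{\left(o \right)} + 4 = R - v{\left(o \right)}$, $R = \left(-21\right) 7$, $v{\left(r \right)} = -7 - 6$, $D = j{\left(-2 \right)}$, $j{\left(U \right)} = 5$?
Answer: $138$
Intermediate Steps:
$D = 5$
$v{\left(r \right)} = -13$
$R = -147$
$h{\left(o \right)} = -138$ ($h{\left(o \right)} = -4 - 134 = -138$)
$- h{\left(\frac{1}{D \left(-1\right) + 15} \right)} = \left(-1\right) \left(-138\right) = 138$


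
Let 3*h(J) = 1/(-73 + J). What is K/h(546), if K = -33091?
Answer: -46956129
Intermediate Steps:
h(J) = 1/(3*(-73 + J))
K/h(546) = -33091/(1/(3*(-73 + 546))) = -33091/((1/3)/473) = -33091/((1/3)*(1/473)) = -33091/1/1419 = -33091*1419 = -46956129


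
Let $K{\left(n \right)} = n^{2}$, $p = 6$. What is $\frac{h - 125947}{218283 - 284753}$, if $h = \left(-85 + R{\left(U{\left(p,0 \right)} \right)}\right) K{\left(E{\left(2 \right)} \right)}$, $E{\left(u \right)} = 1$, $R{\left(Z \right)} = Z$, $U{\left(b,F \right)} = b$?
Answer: $\frac{63013}{33235} \approx 1.896$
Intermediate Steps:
$h = -79$ ($h = \left(-85 + 6\right) 1^{2} = \left(-79\right) 1 = -79$)
$\frac{h - 125947}{218283 - 284753} = \frac{-79 - 125947}{218283 - 284753} = - \frac{126026}{-66470} = \left(-126026\right) \left(- \frac{1}{66470}\right) = \frac{63013}{33235}$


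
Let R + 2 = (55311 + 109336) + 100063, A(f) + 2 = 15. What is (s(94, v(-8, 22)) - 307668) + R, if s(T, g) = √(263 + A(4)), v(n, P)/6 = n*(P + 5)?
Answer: -42960 + 2*√69 ≈ -42943.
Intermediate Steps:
v(n, P) = 6*n*(5 + P) (v(n, P) = 6*(n*(P + 5)) = 6*(n*(5 + P)) = 6*n*(5 + P))
A(f) = 13 (A(f) = -2 + 15 = 13)
s(T, g) = 2*√69 (s(T, g) = √(263 + 13) = √276 = 2*√69)
R = 264708 (R = -2 + ((55311 + 109336) + 100063) = -2 + (164647 + 100063) = -2 + 264710 = 264708)
(s(94, v(-8, 22)) - 307668) + R = (2*√69 - 307668) + 264708 = (-307668 + 2*√69) + 264708 = -42960 + 2*√69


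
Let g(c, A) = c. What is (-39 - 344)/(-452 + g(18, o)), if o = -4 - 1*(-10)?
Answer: 383/434 ≈ 0.88249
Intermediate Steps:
o = 6 (o = -4 + 10 = 6)
(-39 - 344)/(-452 + g(18, o)) = (-39 - 344)/(-452 + 18) = -383/(-434) = -383*(-1/434) = 383/434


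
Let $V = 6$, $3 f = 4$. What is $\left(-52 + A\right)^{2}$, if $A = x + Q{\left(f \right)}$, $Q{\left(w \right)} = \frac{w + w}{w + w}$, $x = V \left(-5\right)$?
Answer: $6561$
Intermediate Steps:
$f = \frac{4}{3}$ ($f = \frac{1}{3} \cdot 4 = \frac{4}{3} \approx 1.3333$)
$x = -30$ ($x = 6 \left(-5\right) = -30$)
$Q{\left(w \right)} = 1$ ($Q{\left(w \right)} = \frac{2 w}{2 w} = 2 w \frac{1}{2 w} = 1$)
$A = -29$ ($A = -30 + 1 = -29$)
$\left(-52 + A\right)^{2} = \left(-52 - 29\right)^{2} = \left(-81\right)^{2} = 6561$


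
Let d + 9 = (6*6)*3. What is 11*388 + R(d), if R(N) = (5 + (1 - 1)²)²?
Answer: 4293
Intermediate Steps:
d = 99 (d = -9 + (6*6)*3 = -9 + 36*3 = -9 + 108 = 99)
R(N) = 25 (R(N) = (5 + 0²)² = (5 + 0)² = 5² = 25)
11*388 + R(d) = 11*388 + 25 = 4268 + 25 = 4293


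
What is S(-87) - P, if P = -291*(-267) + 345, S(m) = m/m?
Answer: -78041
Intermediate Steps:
S(m) = 1
P = 78042 (P = 77697 + 345 = 78042)
S(-87) - P = 1 - 1*78042 = 1 - 78042 = -78041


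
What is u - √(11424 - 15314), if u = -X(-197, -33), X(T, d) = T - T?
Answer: -I*√3890 ≈ -62.37*I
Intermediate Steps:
X(T, d) = 0
u = 0 (u = -1*0 = 0)
u - √(11424 - 15314) = 0 - √(11424 - 15314) = 0 - √(-3890) = 0 - I*√3890 = -I*√3890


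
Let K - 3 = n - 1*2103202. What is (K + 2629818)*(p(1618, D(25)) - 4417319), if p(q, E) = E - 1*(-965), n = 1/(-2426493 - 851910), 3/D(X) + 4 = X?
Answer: -53372895758383394512/22948821 ≈ -2.3257e+12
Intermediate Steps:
D(X) = 3/(-4 + X)
n = -1/3278403 (n = 1/(-3278403) = -1/3278403 ≈ -3.0503e-7)
p(q, E) = 965 + E (p(q, E) = E + 965 = 965 + E)
K = -6895133911198/3278403 (K = 3 + (-1/3278403 - 1*2103202) = 3 + (-1/3278403 - 2103202) = 3 - 6895143746407/3278403 = -6895133911198/3278403 ≈ -2.1032e+6)
(K + 2629818)*(p(1618, D(25)) - 4417319) = (-6895133911198/3278403 + 2629818)*((965 + 3/(-4 + 25)) - 4417319) = 1726469309456*((965 + 3/21) - 4417319)/3278403 = 1726469309456*((965 + 3*(1/21)) - 4417319)/3278403 = 1726469309456*((965 + 1/7) - 4417319)/3278403 = 1726469309456*(6756/7 - 4417319)/3278403 = (1726469309456/3278403)*(-30914477/7) = -53372895758383394512/22948821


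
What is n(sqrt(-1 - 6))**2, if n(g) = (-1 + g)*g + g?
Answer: 49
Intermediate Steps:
n(g) = g + g*(-1 + g) (n(g) = g*(-1 + g) + g = g + g*(-1 + g))
n(sqrt(-1 - 6))**2 = ((sqrt(-1 - 6))**2)**2 = ((sqrt(-7))**2)**2 = ((I*sqrt(7))**2)**2 = (-7)**2 = 49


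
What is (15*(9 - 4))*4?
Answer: 300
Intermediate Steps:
(15*(9 - 4))*4 = (15*5)*4 = 75*4 = 300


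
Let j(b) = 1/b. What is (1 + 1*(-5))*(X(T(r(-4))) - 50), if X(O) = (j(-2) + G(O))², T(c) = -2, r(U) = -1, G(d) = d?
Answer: 175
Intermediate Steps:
X(O) = (-½ + O)² (X(O) = (1/(-2) + O)² = (-½ + O)²)
(1 + 1*(-5))*(X(T(r(-4))) - 50) = (1 + 1*(-5))*((-1 + 2*(-2))²/4 - 50) = (1 - 5)*((-1 - 4)²/4 - 50) = -4*((¼)*(-5)² - 50) = -4*((¼)*25 - 50) = -4*(25/4 - 50) = -4*(-175/4) = 175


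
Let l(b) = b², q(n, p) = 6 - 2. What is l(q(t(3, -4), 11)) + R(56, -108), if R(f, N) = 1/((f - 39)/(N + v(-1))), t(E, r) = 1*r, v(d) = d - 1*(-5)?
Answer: 168/17 ≈ 9.8824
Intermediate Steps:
v(d) = 5 + d (v(d) = d + 5 = 5 + d)
t(E, r) = r
q(n, p) = 4
R(f, N) = (4 + N)/(-39 + f) (R(f, N) = 1/((f - 39)/(N + (5 - 1))) = 1/((-39 + f)/(N + 4)) = 1/((-39 + f)/(4 + N)) = (4 + N)/(-39 + f))
l(q(t(3, -4), 11)) + R(56, -108) = 4² + (4 - 108)/(-39 + 56) = 16 - 104/17 = 168/17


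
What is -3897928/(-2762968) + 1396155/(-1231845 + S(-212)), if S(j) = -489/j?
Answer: 8339572420277/30064620495507 ≈ 0.27739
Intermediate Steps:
-3897928/(-2762968) + 1396155/(-1231845 + S(-212)) = -3897928/(-2762968) + 1396155/(-1231845 - 489/(-212)) = -3897928*(-1/2762968) + 1396155/(-1231845 - 489*(-1/212)) = 487241/345371 + 1396155/(-1231845 + 489/212) = 487241/345371 + 1396155/(-261150651/212) = 487241/345371 + 1396155*(-212/261150651) = 487241/345371 - 98661620/87050217 = 8339572420277/30064620495507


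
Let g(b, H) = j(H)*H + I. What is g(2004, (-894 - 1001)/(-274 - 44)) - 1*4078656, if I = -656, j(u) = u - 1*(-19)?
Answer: -412501306073/101124 ≈ -4.0792e+6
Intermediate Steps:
j(u) = 19 + u (j(u) = u + 19 = 19 + u)
g(b, H) = -656 + H*(19 + H) (g(b, H) = (19 + H)*H - 656 = H*(19 + H) - 656 = -656 + H*(19 + H))
g(2004, (-894 - 1001)/(-274 - 44)) - 1*4078656 = (-656 + ((-894 - 1001)/(-274 - 44))*(19 + (-894 - 1001)/(-274 - 44))) - 1*4078656 = (-656 + (-1895/(-318))*(19 - 1895/(-318))) - 4078656 = (-656 + (-1895*(-1/318))*(19 - 1895*(-1/318))) - 4078656 = (-656 + 1895*(19 + 1895/318)/318) - 4078656 = (-656 + (1895/318)*(7937/318)) - 4078656 = (-656 + 15040615/101124) - 4078656 = -51296729/101124 - 4078656 = -412501306073/101124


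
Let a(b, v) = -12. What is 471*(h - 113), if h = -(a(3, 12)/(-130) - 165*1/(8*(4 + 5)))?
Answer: -27137293/520 ≈ -52187.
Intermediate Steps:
h = 3431/1560 (h = -(-12/(-130) - 165*1/(8*(4 + 5))) = -(-12*(-1/130) - 165/(8*9)) = -(6/65 - 165/72) = -(6/65 - 165*1/72) = -(6/65 - 55/24) = -1*(-3431/1560) = 3431/1560 ≈ 2.1994)
471*(h - 113) = 471*(3431/1560 - 113) = 471*(-172849/1560) = -27137293/520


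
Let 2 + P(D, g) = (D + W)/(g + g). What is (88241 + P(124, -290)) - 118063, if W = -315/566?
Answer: -9790692589/328280 ≈ -29824.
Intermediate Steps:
W = -315/566 (W = -315*1/566 = -315/566 ≈ -0.55654)
P(D, g) = -2 + (-315/566 + D)/(2*g) (P(D, g) = -2 + (D - 315/566)/(g + g) = -2 + (-315/566 + D)/((2*g)) = -2 + (-315/566 + D)*(1/(2*g)) = -2 + (-315/566 + D)/(2*g))
(88241 + P(124, -290)) - 118063 = (88241 + (1/1132)*(-315 - 2264*(-290) + 566*124)/(-290)) - 118063 = (88241 + (1/1132)*(-1/290)*(-315 + 656560 + 70184)) - 118063 = (88241 + (1/1132)*(-1/290)*726429) - 118063 = (88241 - 726429/328280) - 118063 = 28967029051/328280 - 118063 = -9790692589/328280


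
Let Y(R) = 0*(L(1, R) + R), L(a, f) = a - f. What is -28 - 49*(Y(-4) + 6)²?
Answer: -1792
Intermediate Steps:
Y(R) = 0 (Y(R) = 0*((1 - R) + R) = 0*1 = 0)
-28 - 49*(Y(-4) + 6)² = -28 - 49*(0 + 6)² = -28 - 49*6² = -28 - 49*36 = -28 - 1764 = -1792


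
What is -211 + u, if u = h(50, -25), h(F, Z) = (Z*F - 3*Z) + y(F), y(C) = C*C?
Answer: 1114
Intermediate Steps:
y(C) = C**2
h(F, Z) = F**2 - 3*Z + F*Z (h(F, Z) = (Z*F - 3*Z) + F**2 = (F*Z - 3*Z) + F**2 = (-3*Z + F*Z) + F**2 = F**2 - 3*Z + F*Z)
u = 1325 (u = 50**2 - 3*(-25) + 50*(-25) = 2500 + 75 - 1250 = 1325)
-211 + u = -211 + 1325 = 1114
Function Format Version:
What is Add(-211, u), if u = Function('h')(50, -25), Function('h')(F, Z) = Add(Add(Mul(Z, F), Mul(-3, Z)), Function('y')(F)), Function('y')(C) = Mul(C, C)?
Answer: 1114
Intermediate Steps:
Function('y')(C) = Pow(C, 2)
Function('h')(F, Z) = Add(Pow(F, 2), Mul(-3, Z), Mul(F, Z)) (Function('h')(F, Z) = Add(Add(Mul(Z, F), Mul(-3, Z)), Pow(F, 2)) = Add(Add(Mul(F, Z), Mul(-3, Z)), Pow(F, 2)) = Add(Add(Mul(-3, Z), Mul(F, Z)), Pow(F, 2)) = Add(Pow(F, 2), Mul(-3, Z), Mul(F, Z)))
u = 1325 (u = Add(Pow(50, 2), Mul(-3, -25), Mul(50, -25)) = Add(2500, 75, -1250) = 1325)
Add(-211, u) = Add(-211, 1325) = 1114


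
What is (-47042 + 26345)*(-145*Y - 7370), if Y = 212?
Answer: 788762670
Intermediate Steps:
(-47042 + 26345)*(-145*Y - 7370) = (-47042 + 26345)*(-145*212 - 7370) = -20697*(-30740 - 7370) = -20697*(-38110) = 788762670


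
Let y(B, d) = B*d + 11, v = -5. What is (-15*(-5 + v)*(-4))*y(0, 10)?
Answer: -6600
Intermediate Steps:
y(B, d) = 11 + B*d
(-15*(-5 + v)*(-4))*y(0, 10) = (-15*(-5 - 5)*(-4))*(11 + 0*10) = (-(-150)*(-4))*(11 + 0) = -15*40*11 = -600*11 = -6600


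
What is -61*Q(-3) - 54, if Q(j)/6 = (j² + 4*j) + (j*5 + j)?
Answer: 7632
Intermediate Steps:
Q(j) = 6*j² + 60*j (Q(j) = 6*((j² + 4*j) + (j*5 + j)) = 6*((j² + 4*j) + (5*j + j)) = 6*((j² + 4*j) + 6*j) = 6*(j² + 10*j) = 6*j² + 60*j)
-61*Q(-3) - 54 = -366*(-3)*(10 - 3) - 54 = -366*(-3)*7 - 54 = -61*(-126) - 54 = 7686 - 54 = 7632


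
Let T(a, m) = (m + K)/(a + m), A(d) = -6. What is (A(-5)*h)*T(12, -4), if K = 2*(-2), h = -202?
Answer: -1212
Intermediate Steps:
K = -4
T(a, m) = (-4 + m)/(a + m) (T(a, m) = (m - 4)/(a + m) = (-4 + m)/(a + m))
(A(-5)*h)*T(12, -4) = (-6*(-202))*((-4 - 4)/(12 - 4)) = 1212*(-8/8) = 1212*((1/8)*(-8)) = 1212*(-1) = -1212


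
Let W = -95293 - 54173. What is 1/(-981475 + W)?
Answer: -1/1130941 ≈ -8.8422e-7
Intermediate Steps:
W = -149466
1/(-981475 + W) = 1/(-981475 - 149466) = 1/(-1130941) = -1/1130941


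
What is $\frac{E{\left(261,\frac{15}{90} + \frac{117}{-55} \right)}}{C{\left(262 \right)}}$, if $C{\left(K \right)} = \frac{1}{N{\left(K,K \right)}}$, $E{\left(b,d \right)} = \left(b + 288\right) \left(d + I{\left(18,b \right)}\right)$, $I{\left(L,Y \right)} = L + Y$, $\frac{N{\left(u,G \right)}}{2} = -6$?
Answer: $- \frac{100382454}{55} \approx -1.8251 \cdot 10^{6}$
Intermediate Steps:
$N{\left(u,G \right)} = -12$ ($N{\left(u,G \right)} = 2 \left(-6\right) = -12$)
$E{\left(b,d \right)} = \left(288 + b\right) \left(18 + b + d\right)$ ($E{\left(b,d \right)} = \left(b + 288\right) \left(d + \left(18 + b\right)\right) = \left(288 + b\right) \left(18 + b + d\right)$)
$C{\left(K \right)} = - \frac{1}{12}$ ($C{\left(K \right)} = \frac{1}{-12} = - \frac{1}{12}$)
$\frac{E{\left(261,\frac{15}{90} + \frac{117}{-55} \right)}}{C{\left(262 \right)}} = \frac{5184 + 261^{2} + 288 \left(\frac{15}{90} + \frac{117}{-55}\right) + 306 \cdot 261 + 261 \left(\frac{15}{90} + \frac{117}{-55}\right)}{- \frac{1}{12}} = \left(5184 + 68121 + 288 \left(15 \cdot \frac{1}{90} + 117 \left(- \frac{1}{55}\right)\right) + 79866 + 261 \left(15 \cdot \frac{1}{90} + 117 \left(- \frac{1}{55}\right)\right)\right) \left(-12\right) = \left(5184 + 68121 + 288 \left(\frac{1}{6} - \frac{117}{55}\right) + 79866 + 261 \left(\frac{1}{6} - \frac{117}{55}\right)\right) \left(-12\right) = \left(5184 + 68121 + 288 \left(- \frac{647}{330}\right) + 79866 + 261 \left(- \frac{647}{330}\right)\right) \left(-12\right) = \left(5184 + 68121 - \frac{31056}{55} + 79866 - \frac{56289}{110}\right) \left(-12\right) = \frac{16730409}{110} \left(-12\right) = - \frac{100382454}{55}$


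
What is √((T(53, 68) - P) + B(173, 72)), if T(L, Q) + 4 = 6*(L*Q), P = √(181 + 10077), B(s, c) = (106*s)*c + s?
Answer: √(1342129 - √10258) ≈ 1158.5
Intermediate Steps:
B(s, c) = s + 106*c*s (B(s, c) = 106*c*s + s = s + 106*c*s)
P = √10258 ≈ 101.28
T(L, Q) = -4 + 6*L*Q (T(L, Q) = -4 + 6*(L*Q) = -4 + 6*L*Q)
√((T(53, 68) - P) + B(173, 72)) = √(((-4 + 6*53*68) - √10258) + 173*(1 + 106*72)) = √(((-4 + 21624) - √10258) + 173*(1 + 7632)) = √((21620 - √10258) + 173*7633) = √((21620 - √10258) + 1320509) = √(1342129 - √10258)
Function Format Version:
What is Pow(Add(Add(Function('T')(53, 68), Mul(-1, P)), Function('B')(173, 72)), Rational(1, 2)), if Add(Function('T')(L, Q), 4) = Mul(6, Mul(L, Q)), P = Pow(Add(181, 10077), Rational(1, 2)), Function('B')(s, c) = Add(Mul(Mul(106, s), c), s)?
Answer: Pow(Add(1342129, Mul(-1, Pow(10258, Rational(1, 2)))), Rational(1, 2)) ≈ 1158.5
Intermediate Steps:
Function('B')(s, c) = Add(s, Mul(106, c, s)) (Function('B')(s, c) = Add(Mul(106, c, s), s) = Add(s, Mul(106, c, s)))
P = Pow(10258, Rational(1, 2)) ≈ 101.28
Function('T')(L, Q) = Add(-4, Mul(6, L, Q)) (Function('T')(L, Q) = Add(-4, Mul(6, Mul(L, Q))) = Add(-4, Mul(6, L, Q)))
Pow(Add(Add(Function('T')(53, 68), Mul(-1, P)), Function('B')(173, 72)), Rational(1, 2)) = Pow(Add(Add(Add(-4, Mul(6, 53, 68)), Mul(-1, Pow(10258, Rational(1, 2)))), Mul(173, Add(1, Mul(106, 72)))), Rational(1, 2)) = Pow(Add(Add(Add(-4, 21624), Mul(-1, Pow(10258, Rational(1, 2)))), Mul(173, Add(1, 7632))), Rational(1, 2)) = Pow(Add(Add(21620, Mul(-1, Pow(10258, Rational(1, 2)))), Mul(173, 7633)), Rational(1, 2)) = Pow(Add(Add(21620, Mul(-1, Pow(10258, Rational(1, 2)))), 1320509), Rational(1, 2)) = Pow(Add(1342129, Mul(-1, Pow(10258, Rational(1, 2)))), Rational(1, 2))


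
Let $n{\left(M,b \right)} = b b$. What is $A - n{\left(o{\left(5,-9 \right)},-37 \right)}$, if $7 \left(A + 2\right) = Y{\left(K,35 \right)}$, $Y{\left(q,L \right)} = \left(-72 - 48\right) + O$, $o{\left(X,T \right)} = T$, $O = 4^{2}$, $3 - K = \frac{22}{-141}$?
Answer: $- \frac{9701}{7} \approx -1385.9$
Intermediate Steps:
$K = \frac{445}{141}$ ($K = 3 - \frac{22}{-141} = 3 - 22 \left(- \frac{1}{141}\right) = 3 - - \frac{22}{141} = 3 + \frac{22}{141} = \frac{445}{141} \approx 3.156$)
$O = 16$
$n{\left(M,b \right)} = b^{2}$
$Y{\left(q,L \right)} = -104$ ($Y{\left(q,L \right)} = \left(-72 - 48\right) + 16 = -120 + 16 = -104$)
$A = - \frac{118}{7}$ ($A = -2 + \frac{1}{7} \left(-104\right) = -2 - \frac{104}{7} = - \frac{118}{7} \approx -16.857$)
$A - n{\left(o{\left(5,-9 \right)},-37 \right)} = - \frac{118}{7} - \left(-37\right)^{2} = - \frac{118}{7} - 1369 = - \frac{9701}{7}$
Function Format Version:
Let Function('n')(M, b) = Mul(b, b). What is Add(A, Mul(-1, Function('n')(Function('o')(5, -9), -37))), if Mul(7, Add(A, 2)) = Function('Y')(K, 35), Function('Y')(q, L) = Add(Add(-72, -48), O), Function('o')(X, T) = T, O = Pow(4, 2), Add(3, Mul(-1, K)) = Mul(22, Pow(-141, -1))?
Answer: Rational(-9701, 7) ≈ -1385.9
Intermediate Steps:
K = Rational(445, 141) (K = Add(3, Mul(-1, Mul(22, Pow(-141, -1)))) = Add(3, Mul(-1, Mul(22, Rational(-1, 141)))) = Add(3, Mul(-1, Rational(-22, 141))) = Add(3, Rational(22, 141)) = Rational(445, 141) ≈ 3.1560)
O = 16
Function('n')(M, b) = Pow(b, 2)
Function('Y')(q, L) = -104 (Function('Y')(q, L) = Add(Add(-72, -48), 16) = Add(-120, 16) = -104)
A = Rational(-118, 7) (A = Add(-2, Mul(Rational(1, 7), -104)) = Add(-2, Rational(-104, 7)) = Rational(-118, 7) ≈ -16.857)
Add(A, Mul(-1, Function('n')(Function('o')(5, -9), -37))) = Add(Rational(-118, 7), Mul(-1, Pow(-37, 2))) = Add(Rational(-118, 7), Mul(-1, 1369)) = Add(Rational(-118, 7), -1369) = Rational(-9701, 7)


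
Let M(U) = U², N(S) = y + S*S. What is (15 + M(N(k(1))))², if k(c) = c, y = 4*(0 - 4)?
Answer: 57600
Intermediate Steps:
y = -16 (y = 4*(-4) = -16)
N(S) = -16 + S² (N(S) = -16 + S*S = -16 + S²)
(15 + M(N(k(1))))² = (15 + (-16 + 1²)²)² = (15 + (-16 + 1)²)² = (15 + (-15)²)² = (15 + 225)² = 240² = 57600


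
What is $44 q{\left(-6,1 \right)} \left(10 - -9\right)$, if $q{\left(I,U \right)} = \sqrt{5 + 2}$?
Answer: $836 \sqrt{7} \approx 2211.8$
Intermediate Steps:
$q{\left(I,U \right)} = \sqrt{7}$
$44 q{\left(-6,1 \right)} \left(10 - -9\right) = 44 \sqrt{7} \left(10 - -9\right) = 44 \sqrt{7} \left(10 + 9\right) = 44 \sqrt{7} \cdot 19 = 836 \sqrt{7}$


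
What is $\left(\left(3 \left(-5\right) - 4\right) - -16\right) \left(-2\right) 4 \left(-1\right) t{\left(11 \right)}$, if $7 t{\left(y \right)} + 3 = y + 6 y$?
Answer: $- \frac{1776}{7} \approx -253.71$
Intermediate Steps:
$t{\left(y \right)} = - \frac{3}{7} + y$ ($t{\left(y \right)} = - \frac{3}{7} + \frac{y + 6 y}{7} = - \frac{3}{7} + \frac{7 y}{7} = - \frac{3}{7} + y$)
$\left(\left(3 \left(-5\right) - 4\right) - -16\right) \left(-2\right) 4 \left(-1\right) t{\left(11 \right)} = \left(\left(3 \left(-5\right) - 4\right) - -16\right) \left(-2\right) 4 \left(-1\right) \left(- \frac{3}{7} + 11\right) = \left(\left(-15 - 4\right) + 16\right) \left(\left(-8\right) \left(-1\right)\right) \frac{74}{7} = \left(-19 + 16\right) 8 \cdot \frac{74}{7} = \left(-3\right) 8 \cdot \frac{74}{7} = \left(-24\right) \frac{74}{7} = - \frac{1776}{7}$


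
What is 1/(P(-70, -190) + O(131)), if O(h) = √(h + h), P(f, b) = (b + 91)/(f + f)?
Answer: -13860/5125399 + 19600*√262/5125399 ≈ 0.059194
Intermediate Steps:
P(f, b) = (91 + b)/(2*f) (P(f, b) = (91 + b)/((2*f)) = (91 + b)*(1/(2*f)) = (91 + b)/(2*f))
O(h) = √2*√h (O(h) = √(2*h) = √2*√h)
1/(P(-70, -190) + O(131)) = 1/((½)*(91 - 190)/(-70) + √2*√131) = 1/((½)*(-1/70)*(-99) + √262) = 1/(99/140 + √262)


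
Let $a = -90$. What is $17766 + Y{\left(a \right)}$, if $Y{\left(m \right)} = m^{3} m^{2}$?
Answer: $-5904882234$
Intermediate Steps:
$Y{\left(m \right)} = m^{5}$
$17766 + Y{\left(a \right)} = 17766 + \left(-90\right)^{5} = 17766 - 5904900000 = -5904882234$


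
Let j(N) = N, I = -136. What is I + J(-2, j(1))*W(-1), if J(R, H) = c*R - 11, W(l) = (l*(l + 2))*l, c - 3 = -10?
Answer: -133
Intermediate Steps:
c = -7 (c = 3 - 10 = -7)
W(l) = l²*(2 + l) (W(l) = (l*(2 + l))*l = l²*(2 + l))
J(R, H) = -11 - 7*R (J(R, H) = -7*R - 11 = -11 - 7*R)
I + J(-2, j(1))*W(-1) = -136 + (-11 - 7*(-2))*((-1)²*(2 - 1)) = -136 + (-11 + 14)*(1*1) = -136 + 3*1 = -136 + 3 = -133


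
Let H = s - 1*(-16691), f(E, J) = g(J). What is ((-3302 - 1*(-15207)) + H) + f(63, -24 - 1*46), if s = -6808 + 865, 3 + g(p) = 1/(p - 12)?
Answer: 1857299/82 ≈ 22650.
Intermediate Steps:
g(p) = -3 + 1/(-12 + p) (g(p) = -3 + 1/(p - 12) = -3 + 1/(-12 + p))
f(E, J) = (37 - 3*J)/(-12 + J)
s = -5943
H = 10748 (H = -5943 - 1*(-16691) = -5943 + 16691 = 10748)
((-3302 - 1*(-15207)) + H) + f(63, -24 - 1*46) = ((-3302 - 1*(-15207)) + 10748) + (37 - 3*(-24 - 1*46))/(-12 + (-24 - 1*46)) = ((-3302 + 15207) + 10748) + (37 - 3*(-24 - 46))/(-12 + (-24 - 46)) = (11905 + 10748) + (37 - 3*(-70))/(-12 - 70) = 22653 + (37 + 210)/(-82) = 22653 - 1/82*247 = 22653 - 247/82 = 1857299/82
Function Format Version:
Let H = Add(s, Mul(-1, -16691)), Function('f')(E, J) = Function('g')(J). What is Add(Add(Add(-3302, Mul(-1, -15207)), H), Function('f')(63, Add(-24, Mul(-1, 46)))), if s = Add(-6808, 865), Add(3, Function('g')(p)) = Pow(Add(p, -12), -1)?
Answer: Rational(1857299, 82) ≈ 22650.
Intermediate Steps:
Function('g')(p) = Add(-3, Pow(Add(-12, p), -1)) (Function('g')(p) = Add(-3, Pow(Add(p, -12), -1)) = Add(-3, Pow(Add(-12, p), -1)))
Function('f')(E, J) = Mul(Pow(Add(-12, J), -1), Add(37, Mul(-3, J)))
s = -5943
H = 10748 (H = Add(-5943, Mul(-1, -16691)) = Add(-5943, 16691) = 10748)
Add(Add(Add(-3302, Mul(-1, -15207)), H), Function('f')(63, Add(-24, Mul(-1, 46)))) = Add(Add(Add(-3302, Mul(-1, -15207)), 10748), Mul(Pow(Add(-12, Add(-24, Mul(-1, 46))), -1), Add(37, Mul(-3, Add(-24, Mul(-1, 46)))))) = Add(Add(Add(-3302, 15207), 10748), Mul(Pow(Add(-12, Add(-24, -46)), -1), Add(37, Mul(-3, Add(-24, -46))))) = Add(Add(11905, 10748), Mul(Pow(Add(-12, -70), -1), Add(37, Mul(-3, -70)))) = Add(22653, Mul(Pow(-82, -1), Add(37, 210))) = Add(22653, Mul(Rational(-1, 82), 247)) = Add(22653, Rational(-247, 82)) = Rational(1857299, 82)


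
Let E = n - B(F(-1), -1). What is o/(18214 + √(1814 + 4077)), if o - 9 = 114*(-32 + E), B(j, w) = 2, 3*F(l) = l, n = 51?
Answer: 35462658/331743905 - 1947*√5891/331743905 ≈ 0.10645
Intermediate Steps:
F(l) = l/3
E = 49 (E = 51 - 1*2 = 51 - 2 = 49)
o = 1947 (o = 9 + 114*(-32 + 49) = 9 + 114*17 = 9 + 1938 = 1947)
o/(18214 + √(1814 + 4077)) = 1947/(18214 + √(1814 + 4077)) = 1947/(18214 + √5891)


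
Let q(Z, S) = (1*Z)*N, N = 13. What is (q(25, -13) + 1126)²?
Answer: 2105401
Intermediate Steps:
q(Z, S) = 13*Z (q(Z, S) = (1*Z)*13 = Z*13 = 13*Z)
(q(25, -13) + 1126)² = (13*25 + 1126)² = (325 + 1126)² = 1451² = 2105401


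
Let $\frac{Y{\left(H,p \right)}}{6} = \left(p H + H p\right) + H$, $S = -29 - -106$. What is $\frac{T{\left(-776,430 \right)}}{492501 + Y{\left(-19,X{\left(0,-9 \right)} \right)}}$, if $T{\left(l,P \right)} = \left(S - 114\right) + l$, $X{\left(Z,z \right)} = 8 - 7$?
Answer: $- \frac{271}{164053} \approx -0.0016519$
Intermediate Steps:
$S = 77$ ($S = -29 + 106 = 77$)
$X{\left(Z,z \right)} = 1$
$T{\left(l,P \right)} = -37 + l$ ($T{\left(l,P \right)} = \left(77 - 114\right) + l = -37 + l$)
$Y{\left(H,p \right)} = 6 H + 12 H p$ ($Y{\left(H,p \right)} = 6 \left(\left(p H + H p\right) + H\right) = 6 \left(\left(H p + H p\right) + H\right) = 6 \left(2 H p + H\right) = 6 \left(H + 2 H p\right) = 6 H + 12 H p$)
$\frac{T{\left(-776,430 \right)}}{492501 + Y{\left(-19,X{\left(0,-9 \right)} \right)}} = \frac{-37 - 776}{492501 + 6 \left(-19\right) \left(1 + 2 \cdot 1\right)} = - \frac{813}{492501 + 6 \left(-19\right) \left(1 + 2\right)} = - \frac{813}{492501 + 6 \left(-19\right) 3} = - \frac{813}{492501 - 342} = - \frac{813}{492159} = \left(-813\right) \frac{1}{492159} = - \frac{271}{164053}$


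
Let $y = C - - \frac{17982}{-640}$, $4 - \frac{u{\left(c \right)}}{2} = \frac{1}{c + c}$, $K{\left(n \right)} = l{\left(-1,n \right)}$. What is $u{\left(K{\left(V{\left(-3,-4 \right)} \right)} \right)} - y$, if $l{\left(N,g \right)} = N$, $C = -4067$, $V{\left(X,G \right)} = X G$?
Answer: $\frac{1313311}{320} \approx 4104.1$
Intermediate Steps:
$V{\left(X,G \right)} = G X$
$K{\left(n \right)} = -1$
$u{\left(c \right)} = 8 - \frac{1}{c}$ ($u{\left(c \right)} = 8 - \frac{2}{c + c} = 8 - \frac{2}{2 c} = 8 - 2 \frac{1}{2 c} = 8 - \frac{1}{c}$)
$y = - \frac{1310431}{320}$ ($y = -4067 - - \frac{17982}{-640} = -4067 - \left(-17982\right) \left(- \frac{1}{640}\right) = -4067 - \frac{8991}{320} = - \frac{1310431}{320} \approx -4095.1$)
$u{\left(K{\left(V{\left(-3,-4 \right)} \right)} \right)} - y = \left(8 - \frac{1}{-1}\right) - - \frac{1310431}{320} = \left(8 - -1\right) + \frac{1310431}{320} = \left(8 + 1\right) + \frac{1310431}{320} = 9 + \frac{1310431}{320} = \frac{1313311}{320}$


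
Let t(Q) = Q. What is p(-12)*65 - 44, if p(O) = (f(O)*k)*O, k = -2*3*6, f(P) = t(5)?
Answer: 140356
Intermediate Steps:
f(P) = 5
k = -36 (k = -6*6 = -36)
p(O) = -180*O (p(O) = (5*(-36))*O = -180*O)
p(-12)*65 - 44 = -180*(-12)*65 - 44 = 2160*65 - 44 = 140400 - 44 = 140356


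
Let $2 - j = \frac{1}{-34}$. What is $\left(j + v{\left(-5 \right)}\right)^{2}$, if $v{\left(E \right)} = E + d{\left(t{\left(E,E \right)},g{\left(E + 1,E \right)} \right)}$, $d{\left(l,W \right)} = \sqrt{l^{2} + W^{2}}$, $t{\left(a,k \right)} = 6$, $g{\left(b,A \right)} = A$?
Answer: $\frac{80717}{1156} - \frac{101 \sqrt{61}}{17} \approx 23.422$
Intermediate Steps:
$d{\left(l,W \right)} = \sqrt{W^{2} + l^{2}}$
$v{\left(E \right)} = E + \sqrt{36 + E^{2}}$ ($v{\left(E \right)} = E + \sqrt{E^{2} + 6^{2}} = E + \sqrt{E^{2} + 36} = E + \sqrt{36 + E^{2}}$)
$j = \frac{69}{34}$ ($j = 2 - \frac{1}{-34} = 2 - - \frac{1}{34} = 2 + \frac{1}{34} = \frac{69}{34} \approx 2.0294$)
$\left(j + v{\left(-5 \right)}\right)^{2} = \left(\frac{69}{34} - \left(5 - \sqrt{36 + \left(-5\right)^{2}}\right)\right)^{2} = \left(\frac{69}{34} - \left(5 - \sqrt{36 + 25}\right)\right)^{2} = \left(\frac{69}{34} - \left(5 - \sqrt{61}\right)\right)^{2} = \left(- \frac{101}{34} + \sqrt{61}\right)^{2}$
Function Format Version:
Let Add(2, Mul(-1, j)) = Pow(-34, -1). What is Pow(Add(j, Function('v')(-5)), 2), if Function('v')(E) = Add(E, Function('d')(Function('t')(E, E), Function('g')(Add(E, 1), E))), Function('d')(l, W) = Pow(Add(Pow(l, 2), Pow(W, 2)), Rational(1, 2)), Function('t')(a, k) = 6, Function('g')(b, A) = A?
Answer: Add(Rational(80717, 1156), Mul(Rational(-101, 17), Pow(61, Rational(1, 2)))) ≈ 23.422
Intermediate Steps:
Function('d')(l, W) = Pow(Add(Pow(W, 2), Pow(l, 2)), Rational(1, 2))
Function('v')(E) = Add(E, Pow(Add(36, Pow(E, 2)), Rational(1, 2))) (Function('v')(E) = Add(E, Pow(Add(Pow(E, 2), Pow(6, 2)), Rational(1, 2))) = Add(E, Pow(Add(Pow(E, 2), 36), Rational(1, 2))) = Add(E, Pow(Add(36, Pow(E, 2)), Rational(1, 2))))
j = Rational(69, 34) (j = Add(2, Mul(-1, Pow(-34, -1))) = Add(2, Mul(-1, Rational(-1, 34))) = Add(2, Rational(1, 34)) = Rational(69, 34) ≈ 2.0294)
Pow(Add(j, Function('v')(-5)), 2) = Pow(Add(Rational(69, 34), Add(-5, Pow(Add(36, Pow(-5, 2)), Rational(1, 2)))), 2) = Pow(Add(Rational(69, 34), Add(-5, Pow(Add(36, 25), Rational(1, 2)))), 2) = Pow(Add(Rational(69, 34), Add(-5, Pow(61, Rational(1, 2)))), 2) = Pow(Add(Rational(-101, 34), Pow(61, Rational(1, 2))), 2)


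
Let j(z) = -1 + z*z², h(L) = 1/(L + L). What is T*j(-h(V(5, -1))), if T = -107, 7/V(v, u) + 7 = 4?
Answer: 290719/2744 ≈ 105.95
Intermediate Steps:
V(v, u) = -7/3 (V(v, u) = 7/(-7 + 4) = 7/(-3) = 7*(-⅓) = -7/3)
h(L) = 1/(2*L)
j(z) = -1 + z³
T*j(-h(V(5, -1))) = -107*(-1 + (-1/(2*(-7/3)))³) = -107*(-1 + (-(-3)/(2*7))³) = -107*(-1 + (-1*(-3/14))³) = -107*(-1 + (3/14)³) = -107*(-1 + 27/2744) = -107*(-2717/2744) = 290719/2744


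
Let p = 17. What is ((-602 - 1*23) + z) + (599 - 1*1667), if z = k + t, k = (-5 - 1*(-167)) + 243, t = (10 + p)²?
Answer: -559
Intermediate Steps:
t = 729 (t = (10 + 17)² = 27² = 729)
k = 405 (k = (-5 + 167) + 243 = 162 + 243 = 405)
z = 1134 (z = 405 + 729 = 1134)
((-602 - 1*23) + z) + (599 - 1*1667) = ((-602 - 1*23) + 1134) + (599 - 1*1667) = ((-602 - 23) + 1134) + (599 - 1667) = (-625 + 1134) - 1068 = 509 - 1068 = -559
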